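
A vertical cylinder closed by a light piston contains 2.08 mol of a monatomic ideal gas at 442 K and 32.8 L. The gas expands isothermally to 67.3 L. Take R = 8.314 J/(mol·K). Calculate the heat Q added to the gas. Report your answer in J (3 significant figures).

Isothermal ⇒ ΔU = 0, so Q = W = nRT ln(V₂/V₁).
Q = (2.08)(8.314)(442) ln(67.3/32.8) = 7644 × 0.7187 = 5494 J.

Q ≈ 5490 J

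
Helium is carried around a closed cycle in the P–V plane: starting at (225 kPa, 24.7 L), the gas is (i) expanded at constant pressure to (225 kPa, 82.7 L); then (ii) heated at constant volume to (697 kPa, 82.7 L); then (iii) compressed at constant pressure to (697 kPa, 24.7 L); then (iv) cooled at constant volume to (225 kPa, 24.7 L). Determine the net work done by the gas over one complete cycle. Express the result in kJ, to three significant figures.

W_net ≈ -27.4 kJ

Constant-volume legs do no work.
W(i) = (225)(82.7 − 24.7) = 13050 J; W(iii) = (697)(24.7 − 82.7) = -40426 J.
W_net = 13050 − 40426 = -27376 J (the counter-clockwise enclosed area).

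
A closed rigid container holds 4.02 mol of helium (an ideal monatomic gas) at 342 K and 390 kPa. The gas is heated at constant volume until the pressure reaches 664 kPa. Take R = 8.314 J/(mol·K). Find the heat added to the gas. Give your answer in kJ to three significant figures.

Constant volume ⇒ W = 0, so Q = ΔU = nCᵥΔT with Cᵥ = 3R/2 = 12.47 J/(mol·K).
At constant V, T₂/T₁ = P₂/P₁ ⇒ ΔT = T₁(P₂/P₁ − 1) = 342·(664/390 − 1) = 240.3 K.
ΔU = (4.02)(12.47)(240.3) = 12046 J.

Q ≈ 12.0 kJ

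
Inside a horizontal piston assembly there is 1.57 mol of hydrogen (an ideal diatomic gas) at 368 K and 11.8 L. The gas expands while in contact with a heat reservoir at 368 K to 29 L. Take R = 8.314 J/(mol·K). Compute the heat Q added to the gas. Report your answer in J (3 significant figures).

Isothermal ⇒ ΔU = 0, so Q = W = nRT ln(V₂/V₁).
Q = (1.57)(8.314)(368) ln(29/11.8) = 4803 × 0.8992 = 4319 J.

Q ≈ 4320 J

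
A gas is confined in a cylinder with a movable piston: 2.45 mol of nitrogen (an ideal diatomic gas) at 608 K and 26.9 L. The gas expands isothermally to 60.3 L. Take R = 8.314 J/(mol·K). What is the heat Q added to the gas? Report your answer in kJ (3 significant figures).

Isothermal ⇒ ΔU = 0, so Q = W = nRT ln(V₂/V₁).
Q = (2.45)(8.314)(608) ln(60.3/26.9) = 12385 × 0.8072 = 9997 J.

Q ≈ 10.0 kJ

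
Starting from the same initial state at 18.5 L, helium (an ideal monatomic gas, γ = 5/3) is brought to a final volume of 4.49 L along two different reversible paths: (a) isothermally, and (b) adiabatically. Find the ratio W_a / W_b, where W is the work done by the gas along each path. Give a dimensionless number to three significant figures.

Path (a) isothermal: W = P₁V₁ ln(V₂/V₁) → W_a/(P₁V₁) = -1.416.
Path (b) adiabatic: W = P₁V₁(1 − (V₁/V₂)^(γ−1))/(γ−1) → W_b/(P₁V₁) = -2.355.
W_a / W_b = -1.416 / -2.355 = 0.6012.

W_a / W_b ≈ 0.601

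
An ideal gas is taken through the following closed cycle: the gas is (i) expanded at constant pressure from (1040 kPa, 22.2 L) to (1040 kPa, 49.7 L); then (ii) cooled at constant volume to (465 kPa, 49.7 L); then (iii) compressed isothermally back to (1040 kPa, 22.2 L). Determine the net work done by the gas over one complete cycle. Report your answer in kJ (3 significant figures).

Leg (i): W = PΔV = (1040)(49.7 − 22.2) = 28600 J.
Leg (ii): W = 0.
Leg (iii): W = PᵢVᵢ ln(V_f/Vᵢ) = (23110) ln(22.2/49.7) = -18625 J.
W_net = 28600 − 18625 = 9975 J.

W_net ≈ 9.97 kJ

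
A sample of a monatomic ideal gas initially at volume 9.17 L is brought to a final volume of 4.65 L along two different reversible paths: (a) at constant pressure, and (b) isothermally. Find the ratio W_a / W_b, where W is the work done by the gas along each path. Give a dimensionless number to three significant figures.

W_a / W_b ≈ 0.726

Path (a) isobaric: W = P₁(V₂ − V₁) → W_a/(P₁V₁) = -0.4929.
Path (b) isothermal: W = P₁V₁ ln(V₂/V₁) → W_b/(P₁V₁) = -0.6791.
W_a / W_b = -0.4929 / -0.6791 = 0.7259.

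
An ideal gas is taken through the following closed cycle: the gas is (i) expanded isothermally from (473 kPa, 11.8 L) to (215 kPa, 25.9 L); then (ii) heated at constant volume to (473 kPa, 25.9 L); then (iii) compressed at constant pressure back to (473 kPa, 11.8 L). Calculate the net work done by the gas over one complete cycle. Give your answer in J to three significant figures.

Leg (i): W = PᵢVᵢ ln(V_f/Vᵢ) = (5581) ln(25.9/11.8) = 4388 J.
Leg (ii): W = 0.
Leg (iii): W = PΔV = (473)(11.8 − 25.9) = -6669 J.
W_net = 4388 − 6669 = -2282 J.

W_net ≈ -2280 J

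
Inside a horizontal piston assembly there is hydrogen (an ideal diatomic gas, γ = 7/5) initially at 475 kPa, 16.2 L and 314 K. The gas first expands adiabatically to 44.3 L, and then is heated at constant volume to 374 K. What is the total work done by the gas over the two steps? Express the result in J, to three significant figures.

Step 1 (adiabatic): W = (P₁V₁ − P₂V₂)/(γ−1) = (7695 − 5146)/0.4 = 6373 J.
Step 2 (isochoric): W = 0 (constant volume).
W_total = 6373 + 0 = 6373 J.

W_total ≈ 6370 J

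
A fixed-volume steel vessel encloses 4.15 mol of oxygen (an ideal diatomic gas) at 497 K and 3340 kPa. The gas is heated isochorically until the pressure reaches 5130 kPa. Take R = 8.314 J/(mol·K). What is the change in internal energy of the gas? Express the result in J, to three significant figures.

Constant volume ⇒ W = 0, so Q = ΔU = nCᵥΔT with Cᵥ = 5R/2 = 20.79 J/(mol·K).
At constant V, T₂/T₁ = P₂/P₁ ⇒ ΔT = T₁(P₂/P₁ − 1) = 497·(5130/3340 − 1) = 266.4 K.
ΔU = (4.15)(20.79)(266.4) = 22975 J.

ΔU ≈ 23000 J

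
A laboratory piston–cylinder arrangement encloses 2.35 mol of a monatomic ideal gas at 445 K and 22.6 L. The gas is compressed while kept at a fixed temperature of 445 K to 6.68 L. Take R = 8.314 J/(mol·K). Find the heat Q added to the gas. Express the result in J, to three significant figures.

Isothermal ⇒ ΔU = 0, so Q = W = nRT ln(V₂/V₁).
Q = (2.35)(8.314)(445) ln(6.68/22.6) = 8694 × -1.219 = -10597 J.

Q ≈ -10600 J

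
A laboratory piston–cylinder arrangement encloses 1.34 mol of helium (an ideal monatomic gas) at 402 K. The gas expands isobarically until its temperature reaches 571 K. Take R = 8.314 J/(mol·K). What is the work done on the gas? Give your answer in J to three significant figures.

W ≈ -1880 J

Isobaric: W = P ΔV = nR ΔT.
W = (1.34)(8.314)(571 − 402) = 1883 J.
Work on gas = −W_by = -1883 J.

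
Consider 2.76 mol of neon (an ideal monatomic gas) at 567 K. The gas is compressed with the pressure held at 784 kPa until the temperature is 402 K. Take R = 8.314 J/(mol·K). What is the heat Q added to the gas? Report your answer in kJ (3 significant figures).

Isobaric: W = nRΔT = (2.76)(8.314)(-165) = -3786 J.
ΔU = nCᵥΔT with Cᵥ = 3R/2: ΔU = (2.76)(12.47)(-165) = -5679 J.
Q = ΔU + W = -5679 − 3786 = -9465 J.

Q ≈ -9.47 kJ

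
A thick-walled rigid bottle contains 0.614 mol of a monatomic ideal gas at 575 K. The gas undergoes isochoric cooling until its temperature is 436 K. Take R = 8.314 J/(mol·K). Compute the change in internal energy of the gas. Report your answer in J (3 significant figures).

Constant volume ⇒ W = 0, so Q = ΔU = nCᵥΔT with Cᵥ = 3R/2 = 12.47 J/(mol·K).
ΔU = (0.614)(12.47)(436 − 575) = -1064 J.

ΔU ≈ -1060 J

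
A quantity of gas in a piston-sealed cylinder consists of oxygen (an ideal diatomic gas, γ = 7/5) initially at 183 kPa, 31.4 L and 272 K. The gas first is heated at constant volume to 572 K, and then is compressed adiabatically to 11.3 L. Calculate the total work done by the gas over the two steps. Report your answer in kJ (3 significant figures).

W_total ≈ -15.3 kJ

Step 1 (isochoric): W = 0 (constant volume).
After step 1: P = 384.8 kPa (V unchanged).
Step 2 (adiabatic): W = (P₁V₁ − P₂V₂)/(γ−1) = (12084 − 18186)/0.4 = -15256 J.
W_total = 0 − 15256 = -15256 J.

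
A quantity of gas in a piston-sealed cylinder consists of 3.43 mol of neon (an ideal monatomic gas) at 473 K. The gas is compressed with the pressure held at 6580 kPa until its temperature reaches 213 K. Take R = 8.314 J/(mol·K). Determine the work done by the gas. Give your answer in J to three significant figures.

Isobaric: W = P ΔV = nR ΔT.
W = (3.43)(8.314)(213 − 473) = -7414 J.

W ≈ -7410 J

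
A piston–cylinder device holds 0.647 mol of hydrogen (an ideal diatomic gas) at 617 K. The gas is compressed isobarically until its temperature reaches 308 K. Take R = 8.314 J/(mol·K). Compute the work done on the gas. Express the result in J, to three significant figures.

Isobaric: W = P ΔV = nR ΔT.
W = (0.647)(8.314)(308 − 617) = -1662 J.
Work on gas = −W_by = 1662 J.

W ≈ 1660 J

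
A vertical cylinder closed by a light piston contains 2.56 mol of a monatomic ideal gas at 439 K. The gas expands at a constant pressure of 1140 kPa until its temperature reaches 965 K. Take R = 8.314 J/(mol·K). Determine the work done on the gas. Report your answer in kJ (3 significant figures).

W ≈ -11.2 kJ

Isobaric: W = P ΔV = nR ΔT.
W = (2.56)(8.314)(965 − 439) = 11195 J.
Work on gas = −W_by = -11195 J.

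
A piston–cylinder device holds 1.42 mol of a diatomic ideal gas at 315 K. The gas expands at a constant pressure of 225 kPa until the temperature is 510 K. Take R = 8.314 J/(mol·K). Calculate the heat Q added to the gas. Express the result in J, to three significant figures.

Q ≈ 8060 J

Isobaric: W = nRΔT = (1.42)(8.314)(195) = 2302 J.
ΔU = nCᵥΔT with Cᵥ = 5R/2: ΔU = (1.42)(20.79)(195) = 5755 J.
Q = ΔU + W = 5755 + 2302 = 8058 J.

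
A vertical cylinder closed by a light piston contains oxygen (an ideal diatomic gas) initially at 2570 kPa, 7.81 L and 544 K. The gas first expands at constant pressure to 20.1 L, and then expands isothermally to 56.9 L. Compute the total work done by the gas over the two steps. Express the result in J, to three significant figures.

Step 1 (isobaric): W = PΔV = (2570 kPa)(20.1 − 7.81 L) = 31585 J.
After step 1: P = 2570 kPa, V = 20.1 L, T = 1400 K.
Step 2 (isothermal): W = P₁V₁ ln(V₂/V₁) = (51657) ln(56.9/20.1) = 53753 J.
W_total = 31585 + 53753 = 85338 J.

W_total ≈ 85300 J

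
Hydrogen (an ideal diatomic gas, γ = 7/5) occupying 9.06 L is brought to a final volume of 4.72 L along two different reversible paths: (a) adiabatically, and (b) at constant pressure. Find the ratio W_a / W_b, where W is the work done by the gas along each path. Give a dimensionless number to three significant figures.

W_a / W_b ≈ 1.56

Path (a) adiabatic: W = P₁V₁(1 − (V₁/V₂)^(γ−1))/(γ−1) → W_a/(P₁V₁) = -0.745.
Path (b) isobaric: W = P₁(V₂ − V₁) → W_b/(P₁V₁) = -0.479.
W_a / W_b = -0.745 / -0.479 = 1.555.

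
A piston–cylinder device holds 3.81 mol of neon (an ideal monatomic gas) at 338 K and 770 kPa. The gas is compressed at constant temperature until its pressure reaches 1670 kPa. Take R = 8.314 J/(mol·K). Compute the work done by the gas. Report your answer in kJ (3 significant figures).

Isothermal process: W = nRT ln(V₂/V₁) = nRT ln(P₁/P₂).
W = (3.81)(8.314)(338) × ln(770/1670)
  = 10707 × ln(0.4611) = 10707 × -0.7742
W_by_gas = -8289 J.

W ≈ -8.29 kJ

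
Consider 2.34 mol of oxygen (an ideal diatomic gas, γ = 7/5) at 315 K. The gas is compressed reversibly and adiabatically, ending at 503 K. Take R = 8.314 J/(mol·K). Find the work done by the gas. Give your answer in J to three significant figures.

Adiabatic ⇒ Q = 0, so W_by = −ΔU = nCᵥ(T₁ − T₂).
Cᵥ = 5R/2 = 20.79 J/(mol·K).
W = (2.34)(20.79)(315 − 503) = -9144 J.

W ≈ -9140 J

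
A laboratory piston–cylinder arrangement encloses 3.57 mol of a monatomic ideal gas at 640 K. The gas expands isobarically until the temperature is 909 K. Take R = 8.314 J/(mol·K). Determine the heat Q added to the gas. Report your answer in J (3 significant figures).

Q ≈ 20000 J

Isobaric: W = nRΔT = (3.57)(8.314)(269) = 7984 J.
ΔU = nCᵥΔT with Cᵥ = 3R/2: ΔU = (3.57)(12.47)(269) = 11976 J.
Q = ΔU + W = 11976 + 7984 = 19960 J.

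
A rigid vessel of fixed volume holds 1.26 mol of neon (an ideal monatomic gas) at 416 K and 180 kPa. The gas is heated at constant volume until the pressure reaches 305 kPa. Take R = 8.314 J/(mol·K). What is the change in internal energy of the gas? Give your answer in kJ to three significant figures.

Constant volume ⇒ W = 0, so Q = ΔU = nCᵥΔT with Cᵥ = 3R/2 = 12.47 J/(mol·K).
At constant V, T₂/T₁ = P₂/P₁ ⇒ ΔT = T₁(P₂/P₁ − 1) = 416·(305/180 − 1) = 288.9 K.
ΔU = (1.26)(12.47)(288.9) = 4539 J.

ΔU ≈ 4.54 kJ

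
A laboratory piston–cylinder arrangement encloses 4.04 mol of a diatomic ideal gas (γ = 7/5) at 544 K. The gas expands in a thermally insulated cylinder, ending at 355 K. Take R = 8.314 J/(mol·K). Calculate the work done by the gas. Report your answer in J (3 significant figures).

W ≈ 15900 J

Adiabatic ⇒ Q = 0, so W_by = −ΔU = nCᵥ(T₁ − T₂).
Cᵥ = 5R/2 = 20.79 J/(mol·K).
W = (4.04)(20.79)(544 − 355) = 15871 J.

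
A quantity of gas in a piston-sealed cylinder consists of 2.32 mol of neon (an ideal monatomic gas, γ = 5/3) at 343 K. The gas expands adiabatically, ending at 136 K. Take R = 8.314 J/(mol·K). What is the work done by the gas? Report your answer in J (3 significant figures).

W ≈ 5990 J

Adiabatic ⇒ Q = 0, so W_by = −ΔU = nCᵥ(T₁ − T₂).
Cᵥ = 3R/2 = 12.47 J/(mol·K).
W = (2.32)(12.47)(343 − 136) = 5989 J.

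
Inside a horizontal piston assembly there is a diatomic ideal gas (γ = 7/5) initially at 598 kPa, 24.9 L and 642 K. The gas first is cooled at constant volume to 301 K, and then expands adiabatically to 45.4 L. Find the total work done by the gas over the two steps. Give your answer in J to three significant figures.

W_total ≈ 3730 J

Step 1 (isochoric): W = 0 (constant volume).
After step 1: P = 280.4 kPa (V unchanged).
Step 2 (adiabatic): W = (P₁V₁ − P₂V₂)/(γ−1) = (6981 − 5490)/0.4 = 3728 J.
W_total = 0 + 3728 = 3728 J.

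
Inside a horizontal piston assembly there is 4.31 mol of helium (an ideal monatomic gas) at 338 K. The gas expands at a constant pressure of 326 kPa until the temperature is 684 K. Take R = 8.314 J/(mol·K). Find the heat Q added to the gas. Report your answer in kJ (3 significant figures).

Q ≈ 31.0 kJ

Isobaric: W = nRΔT = (4.31)(8.314)(346) = 12398 J.
ΔU = nCᵥΔT with Cᵥ = 3R/2: ΔU = (4.31)(12.47)(346) = 18598 J.
Q = ΔU + W = 18598 + 12398 = 30996 J.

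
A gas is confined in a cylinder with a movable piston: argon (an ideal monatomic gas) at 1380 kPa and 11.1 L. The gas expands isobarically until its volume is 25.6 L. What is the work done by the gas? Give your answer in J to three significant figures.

Isobaric: W = P ΔV.
W = (1380 kPa)(25.6 − 11.1 L) = (1380)(14.5) = 20010 J.

W ≈ 20000 J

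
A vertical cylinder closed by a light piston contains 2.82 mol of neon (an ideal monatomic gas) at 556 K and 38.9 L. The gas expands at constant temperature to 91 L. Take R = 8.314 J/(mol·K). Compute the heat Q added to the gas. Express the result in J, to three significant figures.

Q ≈ 11100 J

Isothermal ⇒ ΔU = 0, so Q = W = nRT ln(V₂/V₁).
Q = (2.82)(8.314)(556) ln(91/38.9) = 13036 × 0.8499 = 11079 J.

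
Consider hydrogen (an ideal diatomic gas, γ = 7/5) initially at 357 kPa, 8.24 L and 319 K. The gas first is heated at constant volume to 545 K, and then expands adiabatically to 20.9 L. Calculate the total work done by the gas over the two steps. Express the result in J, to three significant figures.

W_total ≈ 3910 J

Step 1 (isochoric): W = 0 (constant volume).
After step 1: P = 609.9 kPa (V unchanged).
Step 2 (adiabatic): W = (P₁V₁ − P₂V₂)/(γ−1) = (5026 − 3463)/0.4 = 3906 J.
W_total = 0 + 3906 = 3906 J.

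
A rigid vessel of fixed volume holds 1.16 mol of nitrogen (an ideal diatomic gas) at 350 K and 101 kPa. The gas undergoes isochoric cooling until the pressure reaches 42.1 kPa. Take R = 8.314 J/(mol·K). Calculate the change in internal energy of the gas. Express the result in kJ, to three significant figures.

Constant volume ⇒ W = 0, so Q = ΔU = nCᵥΔT with Cᵥ = 5R/2 = 20.79 J/(mol·K).
At constant V, T₂/T₁ = P₂/P₁ ⇒ ΔT = T₁(P₂/P₁ − 1) = 350·(42.1/101 − 1) = -204.1 K.
ΔU = (1.16)(20.79)(-204.1) = -4921 J.

ΔU ≈ -4.92 kJ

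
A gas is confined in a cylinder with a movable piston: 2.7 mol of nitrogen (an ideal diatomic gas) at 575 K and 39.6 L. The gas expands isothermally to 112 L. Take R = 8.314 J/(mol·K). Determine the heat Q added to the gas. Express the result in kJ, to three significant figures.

Isothermal ⇒ ΔU = 0, so Q = W = nRT ln(V₂/V₁).
Q = (2.7)(8.314)(575) ln(112/39.6) = 12907 × 1.04 = 13420 J.

Q ≈ 13.4 kJ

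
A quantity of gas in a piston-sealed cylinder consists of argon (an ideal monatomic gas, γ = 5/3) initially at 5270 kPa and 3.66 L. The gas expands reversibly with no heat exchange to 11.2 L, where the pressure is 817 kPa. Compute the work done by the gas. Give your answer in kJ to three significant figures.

Adiabatic: W = (P₁V₁ − P₂V₂)/(γ − 1) with γ = 5/3.
P₁V₁ = 19288 J, P₂V₂ = 9150 J.
W = (19288 − 9150) / 0.6667 = 15207 J.

W ≈ 15.2 kJ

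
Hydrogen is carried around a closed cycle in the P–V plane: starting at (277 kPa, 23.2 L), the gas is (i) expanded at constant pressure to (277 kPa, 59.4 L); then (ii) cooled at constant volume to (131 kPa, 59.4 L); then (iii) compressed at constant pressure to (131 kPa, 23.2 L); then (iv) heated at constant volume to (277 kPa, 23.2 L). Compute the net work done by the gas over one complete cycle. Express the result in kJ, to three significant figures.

W_net ≈ 5.29 kJ

Constant-volume legs do no work.
W(i) = (277)(59.4 − 23.2) = 10027 J; W(iii) = (131)(23.2 − 59.4) = -4742 J.
W_net = 10027 − 4742 = 5285 J (the clockwise enclosed area).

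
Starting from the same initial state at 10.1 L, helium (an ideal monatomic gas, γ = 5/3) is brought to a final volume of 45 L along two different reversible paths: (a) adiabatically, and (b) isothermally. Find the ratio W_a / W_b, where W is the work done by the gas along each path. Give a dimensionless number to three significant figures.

Path (a) adiabatic: W = P₁V₁(1 − (V₁/V₂)^(γ−1))/(γ−1) → W_a/(P₁V₁) = 0.946.
Path (b) isothermal: W = P₁V₁ ln(V₂/V₁) → W_b/(P₁V₁) = 1.494.
W_a / W_b = 0.946 / 1.494 = 0.6332.

W_a / W_b ≈ 0.633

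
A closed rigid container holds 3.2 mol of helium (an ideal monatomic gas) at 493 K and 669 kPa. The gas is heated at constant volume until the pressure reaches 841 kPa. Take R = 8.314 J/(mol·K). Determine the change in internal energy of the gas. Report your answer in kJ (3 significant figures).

Constant volume ⇒ W = 0, so Q = ΔU = nCᵥΔT with Cᵥ = 3R/2 = 12.47 J/(mol·K).
At constant V, T₂/T₁ = P₂/P₁ ⇒ ΔT = T₁(P₂/P₁ − 1) = 493·(841/669 − 1) = 126.8 K.
ΔU = (3.2)(12.47)(126.8) = 5058 J.

ΔU ≈ 5.06 kJ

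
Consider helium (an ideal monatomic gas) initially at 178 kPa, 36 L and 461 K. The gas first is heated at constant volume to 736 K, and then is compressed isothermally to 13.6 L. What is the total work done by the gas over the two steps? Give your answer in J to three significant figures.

Step 1 (isochoric): W = 0 (constant volume).
After step 1: P = 284.2 kPa (V unchanged).
Step 2 (isothermal): W = P₁V₁ ln(V₂/V₁) = (10231) ln(13.6/36) = -9959 J.
W_total = 0 − 9959 = -9959 J.

W_total ≈ -9960 J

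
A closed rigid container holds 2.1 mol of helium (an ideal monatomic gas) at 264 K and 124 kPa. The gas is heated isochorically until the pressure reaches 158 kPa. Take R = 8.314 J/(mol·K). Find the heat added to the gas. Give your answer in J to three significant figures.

Q ≈ 1900 J

Constant volume ⇒ W = 0, so Q = ΔU = nCᵥΔT with Cᵥ = 3R/2 = 12.47 J/(mol·K).
At constant V, T₂/T₁ = P₂/P₁ ⇒ ΔT = T₁(P₂/P₁ − 1) = 264·(158/124 − 1) = 72.39 K.
ΔU = (2.1)(12.47)(72.39) = 1896 J.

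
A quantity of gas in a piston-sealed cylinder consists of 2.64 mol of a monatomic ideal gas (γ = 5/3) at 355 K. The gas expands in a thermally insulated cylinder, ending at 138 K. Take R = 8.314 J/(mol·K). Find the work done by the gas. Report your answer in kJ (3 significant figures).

W ≈ 7.14 kJ

Adiabatic ⇒ Q = 0, so W_by = −ΔU = nCᵥ(T₁ − T₂).
Cᵥ = 3R/2 = 12.47 J/(mol·K).
W = (2.64)(12.47)(355 − 138) = 7144 J.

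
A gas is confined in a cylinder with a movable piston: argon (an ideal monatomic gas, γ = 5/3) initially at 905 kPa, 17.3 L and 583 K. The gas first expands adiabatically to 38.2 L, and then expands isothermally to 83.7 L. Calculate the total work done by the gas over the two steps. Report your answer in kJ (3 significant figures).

Step 1 (adiabatic): W = (P₁V₁ − P₂V₂)/(γ−1) = (15656 − 9233)/0.667 = 9635 J.
After step 1: P = 241.7 kPa, V = 38.2 L, T = 343.8 K.
Step 2 (isothermal): W = P₁V₁ ln(V₂/V₁) = (9233) ln(83.7/38.2) = 7243 J.
W_total = 9635 + 7243 = 16878 J.

W_total ≈ 16.9 kJ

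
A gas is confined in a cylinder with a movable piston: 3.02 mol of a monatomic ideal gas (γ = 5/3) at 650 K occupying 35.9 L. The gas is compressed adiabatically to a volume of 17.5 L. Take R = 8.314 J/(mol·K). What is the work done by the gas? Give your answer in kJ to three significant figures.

W ≈ -15.0 kJ

Adiabatic: TV^(γ−1) = const with γ = 5/3.
T₂ = T₁ (V₁/V₂)^(γ−1) = 650 × (35.9/17.5)^0.667 = 650 × 1.614 = 1049 K.
W_by = nCᵥ(T₁ − T₂) = (3.02)(12.47)(650 − 1049) = -15043 J.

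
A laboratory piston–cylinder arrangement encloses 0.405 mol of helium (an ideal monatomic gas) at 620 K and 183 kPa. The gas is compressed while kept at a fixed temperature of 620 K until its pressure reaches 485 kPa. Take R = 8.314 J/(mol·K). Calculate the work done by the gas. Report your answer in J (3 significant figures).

Isothermal process: W = nRT ln(V₂/V₁) = nRT ln(P₁/P₂).
W = (0.405)(8.314)(620) × ln(183/485)
  = 2088 × ln(0.3773) = 2088 × -0.9747
W_by_gas = -2035 J.

W ≈ -2030 J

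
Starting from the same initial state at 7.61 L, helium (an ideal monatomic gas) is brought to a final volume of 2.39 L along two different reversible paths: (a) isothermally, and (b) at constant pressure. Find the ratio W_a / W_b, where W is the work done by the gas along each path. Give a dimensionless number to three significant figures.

Path (a) isothermal: W = P₁V₁ ln(V₂/V₁) → W_a/(P₁V₁) = -1.158.
Path (b) isobaric: W = P₁(V₂ − V₁) → W_b/(P₁V₁) = -0.6859.
W_a / W_b = -1.158 / -0.6859 = 1.688.

W_a / W_b ≈ 1.69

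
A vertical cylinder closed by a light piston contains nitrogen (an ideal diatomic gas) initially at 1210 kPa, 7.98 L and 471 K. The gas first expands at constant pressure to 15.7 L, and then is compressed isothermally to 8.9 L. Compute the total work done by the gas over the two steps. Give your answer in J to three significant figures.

W_total ≈ -1440 J

Step 1 (isobaric): W = PΔV = (1210 kPa)(15.7 − 7.98 L) = 9341 J.
After step 1: P = 1210 kPa, V = 15.7 L, T = 926.7 K.
Step 2 (isothermal): W = P₁V₁ ln(V₂/V₁) = (18997) ln(8.9/15.7) = -10783 J.
W_total = 9341 − 10783 = -1442 J.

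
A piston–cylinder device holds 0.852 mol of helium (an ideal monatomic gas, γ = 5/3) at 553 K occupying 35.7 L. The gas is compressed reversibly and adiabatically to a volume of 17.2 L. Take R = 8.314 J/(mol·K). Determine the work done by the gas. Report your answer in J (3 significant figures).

W ≈ -3680 J

Adiabatic: TV^(γ−1) = const with γ = 5/3.
T₂ = T₁ (V₁/V₂)^(γ−1) = 553 × (35.7/17.2)^0.667 = 553 × 1.627 = 899.8 K.
W_by = nCᵥ(T₁ − T₂) = (0.852)(12.47)(553 − 899.8) = -3685 J.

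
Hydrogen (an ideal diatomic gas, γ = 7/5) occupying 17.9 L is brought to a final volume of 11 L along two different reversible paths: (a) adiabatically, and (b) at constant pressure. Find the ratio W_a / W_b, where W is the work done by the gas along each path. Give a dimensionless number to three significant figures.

Path (a) adiabatic: W = P₁V₁(1 − (V₁/V₂)^(γ−1))/(γ−1) → W_a/(P₁V₁) = -0.5376.
Path (b) isobaric: W = P₁(V₂ − V₁) → W_b/(P₁V₁) = -0.3855.
W_a / W_b = -0.5376 / -0.3855 = 1.395.

W_a / W_b ≈ 1.39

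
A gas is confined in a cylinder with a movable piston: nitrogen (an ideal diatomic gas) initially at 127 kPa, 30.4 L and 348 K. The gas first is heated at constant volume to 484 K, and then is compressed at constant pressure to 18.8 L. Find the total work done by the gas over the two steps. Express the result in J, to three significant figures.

W_total ≈ -2050 J

Step 1 (isochoric): W = 0 (constant volume).
After step 1: P = 176.6 kPa (V unchanged).
Step 2 (isobaric): W = PΔV = (176.6 kPa)(18.8 − 30.4 L) = -2049 J.
W_total = 0 − 2049 = -2049 J.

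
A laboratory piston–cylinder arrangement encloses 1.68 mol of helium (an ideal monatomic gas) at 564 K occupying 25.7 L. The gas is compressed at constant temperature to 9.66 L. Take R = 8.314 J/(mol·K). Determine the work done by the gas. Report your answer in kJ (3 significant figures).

W ≈ -7.71 kJ

Isothermal: W = nRT ln(V₂/V₁).
W = (1.68)(8.314)(564) × ln(9.66/25.7)
  = 7878 × -0.9785
W_by_gas = -7708 J.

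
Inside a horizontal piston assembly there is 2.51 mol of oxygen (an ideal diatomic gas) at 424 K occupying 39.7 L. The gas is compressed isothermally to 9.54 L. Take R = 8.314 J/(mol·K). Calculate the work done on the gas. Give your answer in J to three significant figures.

W ≈ 12600 J

Isothermal: W = nRT ln(V₂/V₁).
W = (2.51)(8.314)(424) × ln(9.54/39.7)
  = 8848 × -1.426
W_by_gas = -12616 J; work on gas = −W_by = 12616 J.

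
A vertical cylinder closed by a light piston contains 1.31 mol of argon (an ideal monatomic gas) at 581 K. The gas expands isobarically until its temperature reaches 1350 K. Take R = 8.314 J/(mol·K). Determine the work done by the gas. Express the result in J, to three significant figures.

Isobaric: W = P ΔV = nR ΔT.
W = (1.31)(8.314)(1350 − 581) = 8375 J.

W ≈ 8380 J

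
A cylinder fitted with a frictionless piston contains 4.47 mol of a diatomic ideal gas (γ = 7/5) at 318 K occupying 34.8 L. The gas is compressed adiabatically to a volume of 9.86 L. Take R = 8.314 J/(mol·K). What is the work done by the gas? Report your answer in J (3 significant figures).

Adiabatic: TV^(γ−1) = const with γ = 7/5.
T₂ = T₁ (V₁/V₂)^(γ−1) = 318 × (34.8/9.86)^0.4 = 318 × 1.656 = 526.6 K.
W_by = nCᵥ(T₁ − T₂) = (4.47)(20.79)(318 − 526.6) = -19384 J.

W ≈ -19400 J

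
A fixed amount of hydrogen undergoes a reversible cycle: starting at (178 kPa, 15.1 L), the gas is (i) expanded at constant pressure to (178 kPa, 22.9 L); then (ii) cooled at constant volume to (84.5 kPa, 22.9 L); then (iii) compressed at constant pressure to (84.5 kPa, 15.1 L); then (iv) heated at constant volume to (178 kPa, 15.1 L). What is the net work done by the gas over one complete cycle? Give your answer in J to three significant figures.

W_net ≈ 729 J

Constant-volume legs do no work.
W(i) = (178)(22.9 − 15.1) = 1388 J; W(iii) = (84.5)(15.1 − 22.9) = -659.1 J.
W_net = 1388 − 659.1 = 729.3 J (the clockwise enclosed area).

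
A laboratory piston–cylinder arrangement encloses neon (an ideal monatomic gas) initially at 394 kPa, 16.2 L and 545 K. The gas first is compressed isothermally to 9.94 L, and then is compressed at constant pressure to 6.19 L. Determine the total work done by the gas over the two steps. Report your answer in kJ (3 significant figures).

W_total ≈ -5.53 kJ

Step 1 (isothermal): W = P₁V₁ ln(V₂/V₁) = (6383) ln(9.94/16.2) = -3118 J.
After step 1: P = 642.1 kPa, V = 9.94 L, T = 545 K.
Step 2 (isobaric): W = PΔV = (642.1 kPa)(6.19 − 9.94 L) = -2408 J.
W_total = -3118 − 2408 = -5526 J.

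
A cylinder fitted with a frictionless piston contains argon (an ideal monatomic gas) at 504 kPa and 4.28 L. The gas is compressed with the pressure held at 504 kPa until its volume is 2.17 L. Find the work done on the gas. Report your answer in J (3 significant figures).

Isobaric: W = P ΔV.
W = (504 kPa)(2.17 − 4.28 L) = (504)(-2.11) = -1063 J.
Work on gas = −W_by = 1063 J.

W ≈ 1060 J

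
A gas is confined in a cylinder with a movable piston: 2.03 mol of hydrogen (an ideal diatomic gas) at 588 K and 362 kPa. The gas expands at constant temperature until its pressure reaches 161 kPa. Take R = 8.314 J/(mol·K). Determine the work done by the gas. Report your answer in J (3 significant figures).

Isothermal process: W = nRT ln(V₂/V₁) = nRT ln(P₁/P₂).
W = (2.03)(8.314)(588) × ln(362/161)
  = 9924 × ln(2.248) = 9924 × 0.8102
W_by_gas = 8041 J.

W ≈ 8040 J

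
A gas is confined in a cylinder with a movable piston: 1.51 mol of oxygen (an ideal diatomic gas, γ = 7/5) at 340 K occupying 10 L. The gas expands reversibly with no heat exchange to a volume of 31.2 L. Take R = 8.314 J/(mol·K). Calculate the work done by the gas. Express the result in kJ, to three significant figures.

Adiabatic: TV^(γ−1) = const with γ = 7/5.
T₂ = T₁ (V₁/V₂)^(γ−1) = 340 × (10/31.2)^0.4 = 340 × 0.6344 = 215.7 K.
W_by = nCᵥ(T₁ − T₂) = (1.51)(20.79)(340 − 215.7) = 3902 J.

W ≈ 3.90 kJ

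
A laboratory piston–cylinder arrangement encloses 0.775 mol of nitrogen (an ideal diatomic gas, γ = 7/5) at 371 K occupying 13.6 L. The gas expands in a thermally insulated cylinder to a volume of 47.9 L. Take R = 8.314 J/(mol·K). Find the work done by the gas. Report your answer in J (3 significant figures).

W ≈ 2360 J

Adiabatic: TV^(γ−1) = const with γ = 7/5.
T₂ = T₁ (V₁/V₂)^(γ−1) = 371 × (13.6/47.9)^0.4 = 371 × 0.6043 = 224.2 K.
W_by = nCᵥ(T₁ − T₂) = (0.775)(20.79)(371 − 224.2) = 2365 J.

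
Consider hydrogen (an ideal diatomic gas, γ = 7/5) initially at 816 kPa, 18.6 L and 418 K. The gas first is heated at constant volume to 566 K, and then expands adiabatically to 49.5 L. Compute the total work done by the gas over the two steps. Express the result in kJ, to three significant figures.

Step 1 (isochoric): W = 0 (constant volume).
After step 1: P = 1105 kPa (V unchanged).
Step 2 (adiabatic): W = (P₁V₁ − P₂V₂)/(γ−1) = (20551 − 13893)/0.4 = 16645 J.
W_total = 0 + 16645 = 16645 J.

W_total ≈ 16.6 kJ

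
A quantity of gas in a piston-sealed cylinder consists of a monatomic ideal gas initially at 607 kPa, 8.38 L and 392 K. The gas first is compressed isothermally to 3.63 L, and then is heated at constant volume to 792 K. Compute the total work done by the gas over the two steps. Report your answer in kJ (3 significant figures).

Step 1 (isothermal): W = P₁V₁ ln(V₂/V₁) = (5087) ln(3.63/8.38) = -4256 J.
Step 2 (isochoric): W = 0 (constant volume).
W_total = -4256 + 0 = -4256 J.

W_total ≈ -4.26 kJ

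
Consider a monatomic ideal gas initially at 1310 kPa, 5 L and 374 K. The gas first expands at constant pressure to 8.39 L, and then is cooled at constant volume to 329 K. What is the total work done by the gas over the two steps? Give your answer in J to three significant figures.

W_total ≈ 4440 J

Step 1 (isobaric): W = PΔV = (1310 kPa)(8.39 − 5 L) = 4441 J.
Step 2 (isochoric): W = 0 (constant volume).
W_total = 4441 + 0 = 4441 J.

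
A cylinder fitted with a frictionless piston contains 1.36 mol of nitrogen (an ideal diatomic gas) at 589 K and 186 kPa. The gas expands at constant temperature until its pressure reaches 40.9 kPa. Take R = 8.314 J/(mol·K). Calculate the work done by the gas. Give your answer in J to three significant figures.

Isothermal process: W = nRT ln(V₂/V₁) = nRT ln(P₁/P₂).
W = (1.36)(8.314)(589) × ln(186/40.9)
  = 6660 × ln(4.548) = 6660 × 1.515
W_by_gas = 10087 J.

W ≈ 10100 J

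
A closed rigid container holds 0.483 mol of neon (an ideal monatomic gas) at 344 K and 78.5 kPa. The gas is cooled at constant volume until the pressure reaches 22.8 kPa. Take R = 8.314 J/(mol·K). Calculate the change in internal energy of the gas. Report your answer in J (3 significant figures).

ΔU ≈ -1470 J

Constant volume ⇒ W = 0, so Q = ΔU = nCᵥΔT with Cᵥ = 3R/2 = 12.47 J/(mol·K).
At constant V, T₂/T₁ = P₂/P₁ ⇒ ΔT = T₁(P₂/P₁ − 1) = 344·(22.8/78.5 − 1) = -244.1 K.
ΔU = (0.483)(12.47)(-244.1) = -1470 J.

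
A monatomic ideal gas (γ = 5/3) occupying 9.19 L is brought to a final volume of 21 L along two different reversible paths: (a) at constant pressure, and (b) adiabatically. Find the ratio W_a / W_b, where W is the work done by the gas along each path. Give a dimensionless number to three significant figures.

W_a / W_b ≈ 2.02

Path (a) isobaric: W = P₁(V₂ − V₁) → W_a/(P₁V₁) = 1.285.
Path (b) adiabatic: W = P₁V₁(1 − (V₁/V₂)^(γ−1))/(γ−1) → W_b/(P₁V₁) = 0.6354.
W_a / W_b = 1.285 / 0.6354 = 2.023.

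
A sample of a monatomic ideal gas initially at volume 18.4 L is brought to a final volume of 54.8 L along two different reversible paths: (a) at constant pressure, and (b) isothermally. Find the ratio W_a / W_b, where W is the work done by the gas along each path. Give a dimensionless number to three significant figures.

W_a / W_b ≈ 1.81

Path (a) isobaric: W = P₁(V₂ − V₁) → W_a/(P₁V₁) = 1.978.
Path (b) isothermal: W = P₁V₁ ln(V₂/V₁) → W_b/(P₁V₁) = 1.091.
W_a / W_b = 1.978 / 1.091 = 1.813.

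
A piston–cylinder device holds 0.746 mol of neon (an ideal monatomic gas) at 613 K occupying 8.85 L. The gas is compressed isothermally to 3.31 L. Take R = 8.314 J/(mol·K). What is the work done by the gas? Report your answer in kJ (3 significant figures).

W ≈ -3.74 kJ

Isothermal: W = nRT ln(V₂/V₁).
W = (0.746)(8.314)(613) × ln(3.31/8.85)
  = 3802 × -0.9835
W_by_gas = -3739 J.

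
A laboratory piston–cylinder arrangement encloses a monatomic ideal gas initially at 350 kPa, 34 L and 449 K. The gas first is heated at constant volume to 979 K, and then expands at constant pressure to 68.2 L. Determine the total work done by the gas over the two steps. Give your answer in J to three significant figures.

Step 1 (isochoric): W = 0 (constant volume).
After step 1: P = 763.1 kPa (V unchanged).
Step 2 (isobaric): W = PΔV = (763.1 kPa)(68.2 − 34 L) = 26099 J.
W_total = 0 + 26099 = 26099 J.

W_total ≈ 26100 J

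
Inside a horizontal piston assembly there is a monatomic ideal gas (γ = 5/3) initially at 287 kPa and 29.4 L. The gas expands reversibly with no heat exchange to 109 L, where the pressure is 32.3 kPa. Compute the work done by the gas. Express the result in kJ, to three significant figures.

W ≈ 7.38 kJ

Adiabatic: W = (P₁V₁ − P₂V₂)/(γ − 1) with γ = 5/3.
P₁V₁ = 8438 J, P₂V₂ = 3521 J.
W = (8438 − 3521) / 0.6667 = 7376 J.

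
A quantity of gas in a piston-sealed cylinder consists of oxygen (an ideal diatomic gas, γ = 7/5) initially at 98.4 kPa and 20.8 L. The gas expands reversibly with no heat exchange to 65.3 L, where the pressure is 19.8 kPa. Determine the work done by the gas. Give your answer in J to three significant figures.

Adiabatic: W = (P₁V₁ − P₂V₂)/(γ − 1) with γ = 7/5.
P₁V₁ = 2047 J, P₂V₂ = 1293 J.
W = (2047 − 1293) / 0.4 = 1884 J.

W ≈ 1880 J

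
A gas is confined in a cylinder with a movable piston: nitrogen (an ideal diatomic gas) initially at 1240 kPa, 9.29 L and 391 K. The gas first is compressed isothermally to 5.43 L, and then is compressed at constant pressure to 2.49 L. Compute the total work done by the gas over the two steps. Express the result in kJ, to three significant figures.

W_total ≈ -12.4 kJ

Step 1 (isothermal): W = P₁V₁ ln(V₂/V₁) = (11520) ln(5.43/9.29) = -6186 J.
After step 1: P = 2121 kPa, V = 5.43 L, T = 391 K.
Step 2 (isobaric): W = PΔV = (2121 kPa)(2.49 − 5.43 L) = -6237 J.
W_total = -6186 − 6237 = -12423 J.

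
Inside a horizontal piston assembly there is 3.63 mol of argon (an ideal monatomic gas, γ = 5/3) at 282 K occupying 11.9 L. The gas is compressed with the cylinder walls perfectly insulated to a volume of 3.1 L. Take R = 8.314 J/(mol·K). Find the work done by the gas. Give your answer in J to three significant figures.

W ≈ -18500 J

Adiabatic: TV^(γ−1) = const with γ = 5/3.
T₂ = T₁ (V₁/V₂)^(γ−1) = 282 × (11.9/3.1)^0.667 = 282 × 2.452 = 691.4 K.
W_by = nCᵥ(T₁ − T₂) = (3.63)(12.47)(282 − 691.4) = -18532 J.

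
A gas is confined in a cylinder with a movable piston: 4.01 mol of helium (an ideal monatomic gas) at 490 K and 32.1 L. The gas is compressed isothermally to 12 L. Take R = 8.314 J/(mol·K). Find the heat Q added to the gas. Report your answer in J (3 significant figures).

Isothermal ⇒ ΔU = 0, so Q = W = nRT ln(V₂/V₁).
Q = (4.01)(8.314)(490) ln(12/32.1) = 16336 × -0.9839 = -16074 J.

Q ≈ -16100 J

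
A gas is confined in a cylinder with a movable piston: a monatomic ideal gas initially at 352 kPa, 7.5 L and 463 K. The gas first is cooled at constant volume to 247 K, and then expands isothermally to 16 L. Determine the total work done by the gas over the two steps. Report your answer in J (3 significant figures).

Step 1 (isochoric): W = 0 (constant volume).
After step 1: P = 187.8 kPa (V unchanged).
Step 2 (isothermal): W = P₁V₁ ln(V₂/V₁) = (1408) ln(16/7.5) = 1067 J.
W_total = 0 + 1067 = 1067 J.

W_total ≈ 1070 J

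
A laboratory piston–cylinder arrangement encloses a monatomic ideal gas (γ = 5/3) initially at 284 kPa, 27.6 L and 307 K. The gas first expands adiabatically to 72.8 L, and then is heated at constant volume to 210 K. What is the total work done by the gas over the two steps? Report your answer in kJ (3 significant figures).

W_total ≈ 5.60 kJ

Step 1 (adiabatic): W = (P₁V₁ − P₂V₂)/(γ−1) = (7838 − 4106)/0.667 = 5599 J.
Step 2 (isochoric): W = 0 (constant volume).
W_total = 5599 + 0 = 5599 J.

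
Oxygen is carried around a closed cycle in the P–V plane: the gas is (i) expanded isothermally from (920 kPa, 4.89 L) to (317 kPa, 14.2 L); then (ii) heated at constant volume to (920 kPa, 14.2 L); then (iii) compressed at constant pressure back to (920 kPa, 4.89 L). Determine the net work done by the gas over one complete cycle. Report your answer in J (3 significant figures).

Leg (i): W = PᵢVᵢ ln(V_f/Vᵢ) = (4499) ln(14.2/4.89) = 4796 J.
Leg (ii): W = 0.
Leg (iii): W = PΔV = (920)(4.89 − 14.2) = -8565 J.
W_net = 4796 − 8565 = -3769 J.

W_net ≈ -3770 J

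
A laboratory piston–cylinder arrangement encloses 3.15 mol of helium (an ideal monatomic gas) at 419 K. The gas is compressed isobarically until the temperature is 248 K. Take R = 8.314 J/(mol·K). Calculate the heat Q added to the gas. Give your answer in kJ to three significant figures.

Q ≈ -11.2 kJ

Isobaric: W = nRΔT = (3.15)(8.314)(-171) = -4478 J.
ΔU = nCᵥΔT with Cᵥ = 3R/2: ΔU = (3.15)(12.47)(-171) = -6718 J.
Q = ΔU + W = -6718 − 4478 = -11196 J.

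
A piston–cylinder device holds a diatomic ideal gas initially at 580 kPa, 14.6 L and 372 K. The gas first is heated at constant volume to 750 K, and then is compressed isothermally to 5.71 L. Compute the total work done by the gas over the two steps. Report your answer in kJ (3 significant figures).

W_total ≈ -16.0 kJ

Step 1 (isochoric): W = 0 (constant volume).
After step 1: P = 1169 kPa (V unchanged).
Step 2 (isothermal): W = P₁V₁ ln(V₂/V₁) = (17073) ln(5.71/14.6) = -16028 J.
W_total = 0 − 16028 = -16028 J.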